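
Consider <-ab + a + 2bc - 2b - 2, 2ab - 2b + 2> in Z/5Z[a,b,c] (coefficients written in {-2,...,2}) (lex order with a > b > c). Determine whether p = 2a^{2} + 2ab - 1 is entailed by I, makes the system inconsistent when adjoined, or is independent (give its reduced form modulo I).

2a^{2} + 2ab - 1 is independent of I; its normal form modulo I is 2bc - b - c - 2.

First compute the reduced Gröbner basis of I by Buchberger's algorithm.
f_1 = -ab + a + 2bc - 2b - 2, LT = ab.
f_2 = 2ab - 2b + 2, LT = ab.

S(f_1,f_2): lcm = ab. S = -a - 2bc - 2b + 1.
  leading term a: no divisor's leading term divides it; move -a to the remainder.
  leading term bc: no divisor's leading term divides it; move -2bc to the remainder.
  leading term b: no divisor's leading term divides it; move -2b to the remainder.
  leading term 1: no divisor's leading term divides it; move 1 to the remainder.
  remainder -a - 2bc - 2b + 1 ≠ 0; add h_3 = -a - 2bc - 2b + 1 to the basis.

S(f_1,h_3): lcm = ab. S = -a - 2b^{2}c - 2b^{2} - 2bc - 2b + 2.
  leading term a: subtract (1)·h_3 from -a - 2b^{2}c - 2b^{2} - 2bc - 2b + 2 → -2b^{2}c - 2b^{2} + 1
  leading term b^{2}c: no divisor's leading term divides it; move -2b^{2}c to the remainder.
  leading term b^{2}: no divisor's leading term divides it; move -2b^{2} to the remainder.
  leading term 1: no divisor's leading term divides it; move 1 to the remainder.
  remainder -2b^{2}c - 2b^{2} + 1 ≠ 0; add h_4 = -2b^{2}c - 2b^{2} + 1 to the basis.

The other S-polynomials (S(f_2,h_3), S(f_1,h_4), S(f_2,h_4), S(h_3,h_4)) all reduce to 0 modulo the current basis, so we have a Gröbner basis.
Inter-reduce: drop elements whose leading term is divisible by another's, tail-reduce, and make monic.
Reduced Gröbner basis: {a + 2bc + 2b - 1, b^{2}c + b^{2} + 2}.
Label its elements g_1 = a + 2bc + 2b - 1, g_2 = b^{2}c + b^{2} + 2.

Reduce p = 2a^{2} + 2ab - 1 modulo G:
  leading term a^{2}: subtract (2a)·g_1 from 2a^{2} + 2ab - 1 → abc - 2ab + 2a - 1
  leading term abc: subtract (bc)·g_1 from abc - 2ab + 2a - 1 → -2ab + 2a - 2b^{2}c^{2} - 2b^{2}c + bc - 1
  leading term ab: subtract (-2b)·g_1 from -2ab + 2a - 2b^{2}c^{2} - 2b^{2}c + bc - 1 → 2a - 2b^{2}c^{2} + 2b^{2}c - b^{2} + bc - 2b - 1
  leading term a: subtract (2)·g_1 from 2a - 2b^{2}c^{2} + 2b^{2}c - b^{2} + bc - 2b - 1 → -2b^{2}c^{2} + 2b^{2}c - b^{2} + 2bc - b + 1
  leading term b^{2}c^{2}: subtract (-2c)·g_2 from -2b^{2}c^{2} + 2b^{2}c - b^{2} + 2bc - b + 1 → -b^{2}c - b^{2} + 2bc - b - c + 1
  leading term b^{2}c: subtract (-1)·g_2 from -b^{2}c - b^{2} + 2bc - b - c + 1 → 2bc - b - c - 2
  leading term bc: no divisor's leading term divides it; move 2bc to the remainder.
  leading term b: no divisor's leading term divides it; move -b to the remainder.
  leading term c: no divisor's leading term divides it; move -c to the remainder.
  leading term 1: no divisor's leading term divides it; move -2 to the remainder.
  normal form = 2bc - b - c - 2.
The normal form is nonzero, so p ∉ I. Since p minus its normal form lies in I, I + (p) = I + (r) where r = 2bc - b - c - 2; decide whether this ideal is the whole ring.
Run Buchberger on G together with r (pairs among the g_i already reduce to 0 since G is a Gröbner basis):
g_1 = a + 2bc + 2b - 1, LT = a.
g_2 = b^{2}c + b^{2} + 2, LT = b^{2}c.
r = 2bc - b - c - 2, LT = bc.

S(g_2,r): lcm = b^{2}c. S = -b^{2} - 2bc + b + 2.
  leading term b^{2}: no divisor's leading term divides it; move -b^{2} to the remainder.
  leading term bc: subtract (-1)·r from -2bc + b + 2 → -c
  leading term c: no divisor's leading term divides it; move -c to the remainder.
  remainder -b^{2} - c ≠ 0; add m_4 = -b^{2} - c to the basis.

S(g_2,m_4): lcm = b^{2}c. S = b^{2} - c^{2} + 2.
  leading term b^{2}: subtract (-1)·m_4 from b^{2} - c^{2} + 2 → -c^{2} - c + 2
  leading term c^{2}: no divisor's leading term divides it; move -c^{2} to the remainder.
  leading term c: no divisor's leading term divides it; move -c to the remainder.
  leading term 1: no divisor's leading term divides it; move 2 to the remainder.
  remainder -c^{2} - c + 2 ≠ 0; add m_5 = -c^{2} - c + 2 to the basis.

The other S-polynomials (S(g_1,g_2), S(g_1,r), S(g_1,m_4), S(r,m_4), S(g_1,m_5), S(g_2,m_5), S(r,m_5), S(m_4,m_5)) all reduce to 0 modulo the current basis, so we have a Gröbner basis.
Inter-reduce: drop elements whose leading term is divisible by another's, tail-reduce, and make monic.
Reduced Gröbner basis: {a - 2b + c + 1, b^{2} + c, bc + 2b + 2c - 1, c^{2} + c - 2}.
The reduced Gröbner basis of I + (p) is {a - 2b + c + 1, b^{2} + c, bc + 2b + 2c - 1, c^{2} + c - 2} ≠ {1}, a proper ideal, so the enlarged system stays consistent: p is independent of I, with normal form 2bc - b - c - 2.

The remainder on division by a Gröbner basis is unique — it is the normal form.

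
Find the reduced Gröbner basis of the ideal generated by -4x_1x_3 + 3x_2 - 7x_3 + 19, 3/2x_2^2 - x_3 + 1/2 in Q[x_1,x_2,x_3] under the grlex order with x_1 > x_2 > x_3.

f_1 = -4x_1x_3 + 3x_2 - 7x_3 + 19, LT = x_1x_3.
f_2 = 3/2x_2^2 - x_3 + 1/2, LT = x_2^2.

S(f_1,f_2): leading monomials are coprime, so the S-polynomial reduces to 0 (Buchberger's first criterion).
Every S-polynomial of the final basis reduces to 0, so we have a Gröbner basis.

G = {x_1x_3 - 3/4x_2 + 7/4x_3 - 19/4, x_2^2 - 2/3x_3 + 1/3}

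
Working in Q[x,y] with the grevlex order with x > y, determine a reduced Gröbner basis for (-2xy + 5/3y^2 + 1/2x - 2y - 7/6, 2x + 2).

f_1 = -2xy + 5/3y^2 + 1/2x - 2y - 7/6, LT = xy.
f_2 = 2x + 2, LT = x.

S(f_1,f_2): lcm = xy. S = -5/6y^2 - 1/4x + 7/12.
  reduce S modulo (f_1, f_2):
  remainder -5/6y^2 + 5/6 ≠ 0; add g_3 = -5/6y^2 + 5/6 to the basis.

The other S-polynomials (S(f_1,g_3), S(f_2,g_3)) all reduce to 0 modulo the current basis, so we have a Gröbner basis.
Inter-reduce: drop elements whose leading term is divisible by another's, tail-reduce, and make monic.

G = {y^2 - 1, x + 1}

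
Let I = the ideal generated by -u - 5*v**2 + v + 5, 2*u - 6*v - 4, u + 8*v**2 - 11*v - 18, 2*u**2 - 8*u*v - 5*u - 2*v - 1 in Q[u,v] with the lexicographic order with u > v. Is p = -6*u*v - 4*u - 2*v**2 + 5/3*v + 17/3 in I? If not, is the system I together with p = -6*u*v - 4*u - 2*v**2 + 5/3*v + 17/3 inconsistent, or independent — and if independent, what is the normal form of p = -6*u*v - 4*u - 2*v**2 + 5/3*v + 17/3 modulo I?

-6*u*v - 4*u - 2*v**2 + 5/3*v + 17/3 lies in I (it reduces to 0).

First compute the reduced Gröbner basis of I by Buchberger's algorithm.
f_1 = -u - 5*v**2 + v + 5, LT = u.
f_2 = 2*u - 6*v - 4, LT = u.
f_3 = u + 8*v**2 - 11*v - 18, LT = u.
f_4 = 2*u**2 - 8*u*v - 5*u - 2*v - 1, LT = u**2.

S(f_1,f_2): lcm = u. S = 5*v**2 + 2*v - 3.
  leading term v**2: no divisor's leading term divides it; move 5*v**2 to the remainder.
  leading term v: no divisor's leading term divides it; move 2*v to the remainder.
  leading term 1: no divisor's leading term divides it; move -3 to the remainder.
  remainder 5*v**2 + 2*v - 3 ≠ 0; add h_5 = 5*v**2 + 2*v - 3 to the basis.

S(f_1,f_3): lcm = u. S = -3*v**2 + 10*v + 13.
  leading term v**2: subtract (-3/5)·h_5 from -3*v**2 + 10*v + 13 → 56/5*v + 56/5
  leading term v: no divisor's leading term divides it; move 56/5*v to the remainder.
  leading term 1: no divisor's leading term divides it; move 56/5 to the remainder.
  remainder 56/5*v + 56/5 ≠ 0; add h_6 = 56/5*v + 56/5 to the basis.

The other S-polynomials (S(f_1,f_4), S(f_2,f_3), S(f_2,f_4), S(f_3,f_4), S(f_1,h_5), S(f_2,h_5), S(f_3,h_5), S(f_4,h_5), S(f_1,h_6), S(f_2,h_6), S(f_3,h_6), S(f_4,h_6), S(h_5,h_6)) all reduce to 0 modulo the current basis, so we have a Gröbner basis.
Inter-reduce: drop elements whose leading term is divisible by another's, tail-reduce, and make monic.
Reduced Gröbner basis: {u + 1, v + 1}.
Label its elements g_1 = u + 1, g_2 = v + 1.

Reduce p = -6*u*v - 4*u - 2*v**2 + 5/3*v + 17/3 modulo G:
  leading term u*v: subtract (-6*v)·g_1 from -6*u*v - 4*u - 2*v**2 + 5/3*v + 17/3 → -4*u - 2*v**2 + 23/3*v + 17/3
  leading term u: subtract (-4)·g_1 from -4*u - 2*v**2 + 23/3*v + 17/3 → -2*v**2 + 23/3*v + 29/3
  leading term v**2: subtract (-2*v)·g_2 from -2*v**2 + 23/3*v + 29/3 → 29/3*v + 29/3
  leading term v: subtract (29/3)·g_2 from 29/3*v + 29/3 → 0
  normal form = 0.
Since the normal form is 0, p ∈ I.

Ideal membership is decidable via reduction modulo a Gröbner basis.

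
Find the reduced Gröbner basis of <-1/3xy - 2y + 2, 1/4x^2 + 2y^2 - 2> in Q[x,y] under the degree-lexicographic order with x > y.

G = {y^3 + 3/4x + 7/2y - 9/2, x^2 + 8y^2 - 8, xy + 6y - 6}

f_1 = -1/3xy - 2y + 2, LT = xy.
f_2 = 1/4x^2 + 2y^2 - 2, LT = x^2.

S(f_1,f_2): lcm = x^2y. S = -8y^3 + 6xy - 6x + 8y.
  reduce S modulo (f_1, f_2):
  remainder -8y^3 - 6x - 28y + 36 ≠ 0; add g_3 = -8y^3 - 6x - 28y + 36 to the basis.

The other S-polynomials (S(f_1,g_3), S(f_2,g_3)) all reduce to 0 modulo the current basis, so we have a Gröbner basis.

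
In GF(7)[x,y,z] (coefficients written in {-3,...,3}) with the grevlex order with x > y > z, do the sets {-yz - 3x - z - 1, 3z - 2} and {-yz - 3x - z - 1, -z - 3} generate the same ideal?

No, the ideals differ.

Equality of ideals is decidable: compute both reduced Gröbner bases (unique for the ordering) and check whether they agree.
Buchberger on the first generating set:
f_1 = -yz - 3x - z - 1, LT = yz.
f_2 = 3z - 2, LT = z.

S(f_1,f_2): lcm = yz. S = 3x + 3y + z + 1.
  leading term x: no divisor's leading term divides it; move 3x to the remainder.
  leading term y: no divisor's leading term divides it; move 3y to the remainder.
  leading term z: subtract (-2)·f_2 from z + 1 → -3
  leading term 1: no divisor's leading term divides it; move -3 to the remainder.
  remainder 3x + 3y - 3 ≠ 0; add g_3 = 3x + 3y - 3 to the basis.

S(f_1,g_3): leading monomials are coprime, so the S-polynomial reduces to 0 (Buchberger's first criterion).
S(f_2,g_3): leading monomials are coprime, so the S-polynomial reduces to 0 (Buchberger's first criterion).
Every S-polynomial of the final basis reduces to 0, so we have a Gröbner basis.
Inter-reduce: drop elements whose leading term is divisible by another's, tail-reduce, and make monic.
Reduced Gröbner basis: {x + y - 1, z - 3}.

Buchberger on the second generating set:
h_1 = -yz - 3x - z - 1, LT = yz.
h_2 = -z - 3, LT = z.

S(h_1,h_2): lcm = yz. S = 3x - 3y + z + 1.
  leading term x: no divisor's leading term divides it; move 3x to the remainder.
  leading term y: no divisor's leading term divides it; move -3y to the remainder.
  leading term z: subtract (-1)·h_2 from z + 1 → -2
  leading term 1: no divisor's leading term divides it; move -2 to the remainder.
  remainder 3x - 3y - 2 ≠ 0; add k_3 = 3x - 3y - 2 to the basis.

S(h_1,k_3): leading monomials are coprime, so the S-polynomial reduces to 0 (Buchberger's first criterion).
S(h_2,k_3): leading monomials are coprime, so the S-polynomial reduces to 0 (Buchberger's first criterion).
Every S-polynomial of the final basis reduces to 0, so we have a Gröbner basis.
Inter-reduce: drop elements whose leading term is divisible by another's, tail-reduce, and make monic.
Reduced Gröbner basis: {x - y - 3, z + 3}.

These differ, so the ideals are not equal.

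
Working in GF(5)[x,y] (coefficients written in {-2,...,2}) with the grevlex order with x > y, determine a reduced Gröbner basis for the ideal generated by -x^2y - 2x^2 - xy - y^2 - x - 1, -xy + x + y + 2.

f_1 = -x^2y - 2x^2 - xy - y^2 - x - 1, LT = x^2y.
f_2 = -xy + x + y + 2, LT = xy.

S(f_1,f_2): lcm = x^2y. S = -2x^2 + 2xy + y^2 - 2x + 1.
  leading term x^2: no divisor's leading term divides it; move -2x^2 to the remainder.
  leading term xy: subtract (-2)·f_2 from 2xy + y^2 - 2x + 1 → y^2 + 2y
  leading term y^2: no divisor's leading term divides it; move y^2 to the remainder.
  leading term y: no divisor's leading term divides it; move 2y to the remainder.
  remainder -2x^2 + y^2 + 2y ≠ 0; add g_3 = -2x^2 + y^2 + 2y to the basis.

S(f_1,g_3): lcm = x^2y. S = -2y^3 + 2x^2 + xy + 2y^2 + x + 1.
  leading term y^3: no divisor's leading term divides it; move -2y^3 to the remainder.
  leading term x^2: subtract (-1)·g_3 from 2x^2 + xy + 2y^2 + x + 1 → xy - 2y^2 + x + 2y + 1
  leading term xy: subtract (-1)·f_2 from xy - 2y^2 + x + 2y + 1 → -2y^2 + 2x - 2y - 2
  leading term y^2: no divisor's leading term divides it; move -2y^2 to the remainder.
  leading term x: no divisor's leading term divides it; move 2x to the remainder.
  leading term y: no divisor's leading term divides it; move -2y to the remainder.
  leading term 1: no divisor's leading term divides it; move -2 to the remainder.
  remainder -2y^3 - 2y^2 + 2x - 2y - 2 ≠ 0; add g_4 = -2y^3 - 2y^2 + 2x - 2y - 2 to the basis.

The other S-polynomials (S(f_2,g_3), S(f_1,g_4), S(f_2,g_4), S(g_3,g_4)) all reduce to 0 modulo the current basis, so we have a Gröbner basis.
Inter-reduce: drop elements whose leading term is divisible by another's, tail-reduce, and make monic.

G = {y^3 + y^2 - x + y + 1, x^2 + 2y^2 - y, xy - x - y - 2}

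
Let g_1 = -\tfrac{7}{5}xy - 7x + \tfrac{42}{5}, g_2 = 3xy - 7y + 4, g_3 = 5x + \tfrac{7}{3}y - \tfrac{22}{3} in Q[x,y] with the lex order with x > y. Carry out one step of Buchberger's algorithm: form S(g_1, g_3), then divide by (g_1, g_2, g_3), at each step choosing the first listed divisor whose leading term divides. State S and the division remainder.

lcm(LM(g_1), LM(g_3)) = xy.
S = (lcm/LT(g_1))·g_1 − (lcm/LT(g_3))·g_3 = 5x - \tfrac{7}{15}y^{2} + \tfrac{22}{15}y - 6.
Reduce S modulo (g_1, g_2, g_3) in that order:
  leading term x: subtract (1)·g_3 from 5x - \tfrac{7}{15}y^{2} + \tfrac{22}{15}y - 6 → -\tfrac{7}{15}y^{2} - \tfrac{13}{15}y + \tfrac{4}{3}
  leading term y^{2}: no divisor's leading term divides it; move -\tfrac{7}{15}y^{2} to the remainder.
  leading term y: no divisor's leading term divides it; move -\tfrac{13}{15}y to the remainder.
  leading term 1: no divisor's leading term divides it; move \tfrac{4}{3} to the remainder.
The remainder -\tfrac{7}{15}y^{2} - \tfrac{13}{15}y + \tfrac{4}{3} is nonzero, so it would be added as the next basis element.

S(g_1, g_3) = 5x - \tfrac{7}{15}y^{2} + \tfrac{22}{15}y - 6; remainder on division = -\tfrac{7}{15}y^{2} - \tfrac{13}{15}y + \tfrac{4}{3}.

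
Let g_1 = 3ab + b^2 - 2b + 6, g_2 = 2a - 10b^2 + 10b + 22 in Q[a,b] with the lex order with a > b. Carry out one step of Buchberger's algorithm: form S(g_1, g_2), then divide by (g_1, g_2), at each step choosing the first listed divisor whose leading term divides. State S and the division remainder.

lcm(LM(g_1), LM(g_2)) = ab.
S = (lcm/LT(g_1))·g_1 − (lcm/LT(g_2))·g_2 = 5b^3 - 14/3b^2 - 35/3b + 2.
Reduce S modulo (g_1, g_2) in that order:
  leading term b^3: no divisor's leading term divides it; move 5b^3 to the remainder.
  leading term b^2: no divisor's leading term divides it; move -14/3b^2 to the remainder.
  leading term b: no divisor's leading term divides it; move -35/3b to the remainder.
  leading term 1: no divisor's leading term divides it; move 2 to the remainder.
The remainder 5b^3 - 14/3b^2 - 35/3b + 2 is nonzero, so it would be added as the next basis element.

S(g_1, g_2) = 5b^3 - 14/3b^2 - 35/3b + 2; remainder on division = 5b^3 - 14/3b^2 - 35/3b + 2.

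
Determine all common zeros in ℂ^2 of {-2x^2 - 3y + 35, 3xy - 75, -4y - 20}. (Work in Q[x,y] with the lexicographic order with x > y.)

Compute a lex Gröbner basis by Buchberger's algorithm.
f_1 = -2x^2 - 3y + 35, LT = x^2.
f_2 = 3xy - 75, LT = xy.
f_3 = -4y - 20, LT = y.

S(f_1,f_2): lcm = x^2y. S = 25x + 3/2y^2 - 35/2y.
  reduce S modulo (f_1, f_2, f_3):
  remainder 25x + 125 ≠ 0; add h_4 = 25x + 125 to the basis.

The other S-polynomials (S(f_1,f_3), S(f_2,f_3), S(f_1,h_4), S(f_2,h_4), S(f_3,h_4)) all reduce to 0 modulo the current basis, so we have a Gröbner basis.
Inter-reduce: drop elements whose leading term is divisible by another's, tail-reduce, and make monic.
Reduced Gröbner basis: {x + 5, y + 5}.

From the last basis element, y + 5 = 0, so y takes values in {-5}. Each choice, substituted upward through the basis, yields the corresponding point(s) of the solution set.
  y = -5: the earlier basis element becomes x + 5 = 0, giving x = -5 — point (-5, -5).

{(-5, -5)}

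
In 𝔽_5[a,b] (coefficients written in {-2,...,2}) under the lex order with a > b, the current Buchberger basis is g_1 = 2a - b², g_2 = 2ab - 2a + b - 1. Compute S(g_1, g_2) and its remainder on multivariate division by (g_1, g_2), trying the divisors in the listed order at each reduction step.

S(g_1, g_2) = a + 2b³ + 2b - 2; remainder on division = 2b³ - 2b² + 2b - 2.

lcm(LM(g_1), LM(g_2)) = ab.
S = (lcm/LT(g_1))·g_1 − (lcm/LT(g_2))·g_2 = a + 2b³ + 2b - 2.
Reduce S modulo (g_1, g_2) in that order:
  leading term a: subtract (-2)·g_1 from a + 2b³ + 2b - 2 → 2b³ - 2b² + 2b - 2
  leading term b³: no divisor's leading term divides it; move 2b³ to the remainder.
  leading term b²: no divisor's leading term divides it; move -2b² to the remainder.
  leading term b: no divisor's leading term divides it; move 2b to the remainder.
  leading term 1: no divisor's leading term divides it; move -2 to the remainder.
The remainder 2b³ - 2b² + 2b - 2 is nonzero, so it would be added as the next basis element.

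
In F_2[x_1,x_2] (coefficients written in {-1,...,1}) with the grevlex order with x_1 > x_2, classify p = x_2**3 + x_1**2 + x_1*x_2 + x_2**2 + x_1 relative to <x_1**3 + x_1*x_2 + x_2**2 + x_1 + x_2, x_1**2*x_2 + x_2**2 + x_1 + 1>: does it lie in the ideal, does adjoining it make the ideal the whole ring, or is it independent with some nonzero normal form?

First compute the reduced Gröbner basis of I by Buchberger's algorithm.
f_1 = x_1**3 + x_1*x_2 + x_2**2 + x_1 + x_2, LT = x_1**3.
f_2 = x_1**2*x_2 + x_2**2 + x_1 + 1, LT = x_1**2*x_2.

S(f_1,f_2): lcm = x_1**3*x_2. S = x_2**3 + x_1**2 + x_1*x_2 + x_2**2 + x_1.
  reduce S modulo (f_1, f_2):
  remainder x_2**3 + x_1**2 + x_1*x_2 + x_2**2 + x_1 ≠ 0; add h_3 = x_2**3 + x_1**2 + x_1*x_2 + x_2**2 + x_1 to the basis.

The other S-polynomials (S(f_1,h_3), S(f_2,h_3)) all reduce to 0 modulo the current basis, so we have a Gröbner basis.
Inter-reduce: drop elements whose leading term is divisible by another's, tail-reduce, and make monic.
Reduced Gröbner basis: {x_1**3 + x_1*x_2 + x_2**2 + x_1 + x_2, x_1**2*x_2 + x_2**2 + x_1 + 1, x_2**3 + x_1**2 + x_1*x_2 + x_2**2 + x_1}.
Label its elements g_1 = x_1**3 + x_1*x_2 + x_2**2 + x_1 + x_2, g_2 = x_1**2*x_2 + x_2**2 + x_1 + 1, g_3 = x_2**3 + x_1**2 + x_1*x_2 + x_2**2 + x_1.

Reduce p = x_2**3 + x_1**2 + x_1*x_2 + x_2**2 + x_1 modulo G:
  leading term x_2**3: subtract (1)·g_3 from x_2**3 + x_1**2 + x_1*x_2 + x_2**2 + x_1 → 0
  normal form = 0.
Since the normal form is 0, p ∈ I.

Ideal membership is decidable via reduction modulo a Gröbner basis.

x_2**3 + x_1**2 + x_1*x_2 + x_2**2 + x_1 lies in I (it reduces to 0).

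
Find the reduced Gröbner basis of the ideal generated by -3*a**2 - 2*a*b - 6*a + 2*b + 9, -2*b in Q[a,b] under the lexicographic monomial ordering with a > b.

G = {a**2 + 2*a - 3, b}

f_1 = -3*a**2 - 2*a*b - 6*a + 2*b + 9, LT = a**2.
f_2 = -2*b, LT = b.

S(f_1,f_2): leading monomials are coprime, so the S-polynomial reduces to 0 (Buchberger's first criterion).
Every S-polynomial of the final basis reduces to 0, so we have a Gröbner basis.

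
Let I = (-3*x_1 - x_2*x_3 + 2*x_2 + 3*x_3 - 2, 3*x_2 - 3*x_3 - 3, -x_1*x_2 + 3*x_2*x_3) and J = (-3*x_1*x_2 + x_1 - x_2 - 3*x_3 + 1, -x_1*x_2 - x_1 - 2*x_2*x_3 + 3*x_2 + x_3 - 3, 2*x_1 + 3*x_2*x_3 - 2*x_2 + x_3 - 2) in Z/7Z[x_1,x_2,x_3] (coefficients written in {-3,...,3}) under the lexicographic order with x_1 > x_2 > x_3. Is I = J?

For a fixed monomial order, each ideal has a unique reduced Gröbner basis; comparing bases decides equality.
Buchberger on the first generating set:
f_1 = -3*x_1 - x_2*x_3 + 2*x_2 + 3*x_3 - 2, LT = x_1.
f_2 = 3*x_2 - 3*x_3 - 3, LT = x_2.
f_3 = -x_1*x_2 + 3*x_2*x_3, LT = x_1*x_2.

S(f_1,f_3): lcm = x_1*x_2. S = -2*x_2**2*x_3 - 3*x_2**2 + 2*x_2*x_3 + 3*x_2.
  reduce S modulo (f_1, f_2, f_3):
  remainder -2*x_3**3 + 2*x_3**2 - 3*x_3 ≠ 0; add g_4 = -2*x_3**3 + 2*x_3**2 - 3*x_3 to the basis.

The other S-polynomials (S(f_1,f_2), S(f_2,f_3), S(f_1,g_4), S(f_2,g_4), S(f_3,g_4)) all reduce to 0 modulo the current basis, so we have a Gröbner basis.
Inter-reduce: drop elements whose leading term is divisible by another's, tail-reduce, and make monic.
Reduced Gröbner basis: {x_1 - 2*x_3**2 + x_3, x_2 - x_3 - 1, x_3**3 - x_3**2 - 2*x_3}.

Buchberger on the second generating set:
h_1 = -3*x_1*x_2 + x_1 - x_2 - 3*x_3 + 1, LT = x_1*x_2.
h_2 = -x_1*x_2 - x_1 - 2*x_2*x_3 + 3*x_2 + x_3 - 3, LT = x_1*x_2.
h_3 = 2*x_1 + 3*x_2*x_3 - 2*x_2 + x_3 - 2, LT = x_1.

S(h_1,h_2): lcm = x_1*x_2. S = x_1 - 2*x_2*x_3 + x_2 + 2*x_3 - 1.
  reduce S modulo (h_1, h_2, h_3):
  remainder 2*x_2 - 2*x_3 ≠ 0; add k_4 = 2*x_2 - 2*x_3 to the basis.

S(h_1,h_3): lcm = x_1*x_2. S = 2*x_1 + 2*x_2**2*x_3 + x_2**2 + 3*x_2*x_3 - x_2 + x_3 + 2.
  reduce S modulo (h_1, h_2, h_3, k_4):
  remainder 2*x_3**3 + x_3**2 + x_3 - 3 ≠ 0; add k_5 = 2*x_3**3 + x_3**2 + x_3 - 3 to the basis.

The other S-polynomials (S(h_2,h_3), S(h_1,k_4), S(h_2,k_4), S(h_3,k_4), S(h_1,k_5), S(h_2,k_5), S(h_3,k_5), S(k_4,k_5)) all reduce to 0 modulo the current basis, so we have a Gröbner basis.
Inter-reduce: drop elements whose leading term is divisible by another's, tail-reduce, and make monic.
Reduced Gröbner basis: {x_1 - 2*x_3**2 + 3*x_3 - 1, x_2 - x_3, x_3**3 - 3*x_3**2 - 3*x_3 + 2}.

The bases are distinct; the ideals are different.

No, the ideals differ.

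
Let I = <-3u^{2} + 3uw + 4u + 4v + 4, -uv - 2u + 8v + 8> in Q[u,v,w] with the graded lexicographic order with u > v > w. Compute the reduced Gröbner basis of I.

G = {u^{2} - uw - \tfrac{4}{3}u - \tfrac{4}{3}v - \tfrac{4}{3}, uv + 2u - 8v - 8, v^{2} + 6vw + 6u - 37v + 6w - 38}

f_1 = -3u^{2} + 3uw + 4u + 4v + 4, LT = u^{2}.
f_2 = -uv - 2u + 8v + 8, LT = uv.

S(f_1,f_2): lcm = u^{2}v. S = -uvw - 2u^{2} + \tfrac{20}{3}uv - \tfrac{4}{3}v^{2} + 8u - \tfrac{4}{3}v.
  leading term uvw: subtract (w)·f_2 from -uvw - 2u^{2} + \tfrac{20}{3}uv - \tfrac{4}{3}v^{2} + 8u - \tfrac{4}{3}v → -2u^{2} + \tfrac{20}{3}uv + 2uw - \tfrac{4}{3}v^{2} - 8vw + 8u - \tfrac{4}{3}v - 8w
  leading term u^{2}: subtract (\tfrac{2}{3})·f_1 from -2u^{2} + \tfrac{20}{3}uv + 2uw - \tfrac{4}{3}v^{2} - 8vw + 8u - \tfrac{4}{3}v - 8w → \tfrac{20}{3}uv - \tfrac{4}{3}v^{2} - 8vw + \tfrac{16}{3}u - 4v - 8w - \tfrac{8}{3}
  leading term uv: subtract (-\tfrac{20}{3})·f_2 from \tfrac{20}{3}uv - \tfrac{4}{3}v^{2} - 8vw + \tfrac{16}{3}u - 4v - 8w - \tfrac{8}{3} → -\tfrac{4}{3}v^{2} - 8vw - 8u + \tfrac{148}{3}v - 8w + \tfrac{152}{3}
  leading term v^{2}: no divisor's leading term divides it; move -\tfrac{4}{3}v^{2} to the remainder.
  leading term vw: no divisor's leading term divides it; move -8vw to the remainder.
  leading term u: no divisor's leading term divides it; move -8u to the remainder.
  leading term v: no divisor's leading term divides it; move \tfrac{148}{3}v to the remainder.
  leading term w: no divisor's leading term divides it; move -8w to the remainder.
  leading term 1: no divisor's leading term divides it; move \tfrac{152}{3} to the remainder.
  remainder -\tfrac{4}{3}v^{2} - 8vw - 8u + \tfrac{148}{3}v - 8w + \tfrac{152}{3} ≠ 0; add g_3 = -\tfrac{4}{3}v^{2} - 8vw - 8u + \tfrac{148}{3}v - 8w + \tfrac{152}{3} to the basis.

S(f_1,g_3): leading monomials are coprime, so the S-polynomial reduces to 0 (Buchberger's first criterion).
S(f_2,g_3): lcm = uv^{2}. S = -6uvw - 6u^{2} + 39uv - 6uw - 8v^{2} + 38u - 8v.
  leading term uvw: subtract (6w)·f_2 from -6uvw - 6u^{2} + 39uv - 6uw - 8v^{2} + 38u - 8v → -6u^{2} + 39uv + 6uw - 8v^{2} - 48vw + 38u - 8v - 48w
  leading term u^{2}: subtract (2)·f_1 from -6u^{2} + 39uv + 6uw - 8v^{2} - 48vw + 38u - 8v - 48w → 39uv - 8v^{2} - 48vw + 30u - 16v - 48w - 8
  leading term uv: subtract (-39)·f_2 from 39uv - 8v^{2} - 48vw + 30u - 16v - 48w - 8 → -8v^{2} - 48vw - 48u + 296v - 48w + 304
  leading term v^{2}: subtract (6)·g_3 from -8v^{2} - 48vw - 48u + 296v - 48w + 304 → 0
  remainder 0.

Every S-polynomial of the final basis reduces to 0, so we have a Gröbner basis.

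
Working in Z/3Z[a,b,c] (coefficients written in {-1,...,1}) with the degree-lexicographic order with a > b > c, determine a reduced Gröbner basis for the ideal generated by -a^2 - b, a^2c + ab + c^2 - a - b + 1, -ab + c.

G = {b^3 + c^2, c^3 + b^2 - c^2 - a + c, a^2 + b, ab - c, ac + b^2, bc - c^2 + a + b - c - 1}

f_1 = -a^2 - b, LT = a^2.
f_2 = a^2c + ab + c^2 - a - b + 1, LT = a^2c.
f_3 = -ab + c, LT = ab.

S(f_1,f_2): lcm = a^2c. S = -ab + bc - c^2 + a + b - 1.
  leading term ab: subtract (1)·f_3 from -ab + bc - c^2 + a + b - 1 → bc - c^2 + a + b - c - 1
  leading term bc: no divisor's leading term divides it; move bc to the remainder.
  leading term c^2: no divisor's leading term divides it; move -c^2 to the remainder.
  leading term a: no divisor's leading term divides it; move a to the remainder.
  leading term b: no divisor's leading term divides it; move b to the remainder.
  leading term c: no divisor's leading term divides it; move -c to the remainder.
  leading term 1: no divisor's leading term divides it; move -1 to the remainder.
  remainder bc - c^2 + a + b - c - 1 ≠ 0; add g_4 = bc - c^2 + a + b - c - 1 to the basis.

S(f_1,f_3): lcm = a^2b. S = ac + b^2.
  leading term ac: no divisor's leading term divides it; move ac to the remainder.
  leading term b^2: no divisor's leading term divides it; move b^2 to the remainder.
  remainder ac + b^2 ≠ 0; add g_5 = ac + b^2 to the basis.

S(f_3,g_4): lcm = abc. S = ac^2 - a^2 - ab + ac - c^2 + a.
  leading term ac^2: subtract (c)·g_5 from ac^2 - a^2 - ab + ac - c^2 + a → -b^2c - a^2 - ab + ac - c^2 + a
  leading term b^2c: subtract (-b)·g_4 from -b^2c - a^2 - ab + ac - c^2 + a → -bc^2 - a^2 + ac + b^2 - bc - c^2 + a - b
  leading term bc^2: subtract (-c)·g_4 from -bc^2 - a^2 + ac + b^2 - bc - c^2 + a - b → -c^3 - a^2 - ac + b^2 + c^2 + a - b - c
  leading term c^3: no divisor's leading term divides it; move -c^3 to the remainder.
  leading term a^2: subtract (1)·f_1 from -a^2 - ac + b^2 + c^2 + a - b - c → -ac + b^2 + c^2 + a - c
  leading term ac: subtract (-1)·g_5 from -ac + b^2 + c^2 + a - c → -b^2 + c^2 + a - c
  leading term b^2: no divisor's leading term divides it; move -b^2 to the remainder.
  leading term c^2: no divisor's leading term divides it; move c^2 to the remainder.
  leading term a: no divisor's leading term divides it; move a to the remainder.
  leading term c: no divisor's leading term divides it; move -c to the remainder.
  remainder -c^3 - b^2 + c^2 + a - c ≠ 0; add g_6 = -c^3 - b^2 + c^2 + a - c to the basis.

S(f_3,g_5): lcm = abc. S = -b^3 - c^2.
  leading term b^3: no divisor's leading term divides it; move -b^3 to the remainder.
  leading term c^2: no divisor's leading term divides it; move -c^2 to the remainder.
  remainder -b^3 - c^2 ≠ 0; add g_7 = -b^3 - c^2 to the basis.

The other S-polynomials (S(f_2,f_3), S(f_1,g_4), S(f_2,g_4), S(f_1,g_5), S(f_2,g_5), S(g_4,g_5), S(f_1,g_6), S(f_2,g_6), S(f_3,g_6), S(g_4,g_6), S(g_5,g_6), S(f_1,g_7), S(f_2,g_7), S(f_3,g_7), S(g_4,g_7), S(g_5,g_7), S(g_6,g_7)) all reduce to 0 modulo the current basis, so we have a Gröbner basis.
Inter-reduce: drop elements whose leading term is divisible by another's, tail-reduce, and make monic.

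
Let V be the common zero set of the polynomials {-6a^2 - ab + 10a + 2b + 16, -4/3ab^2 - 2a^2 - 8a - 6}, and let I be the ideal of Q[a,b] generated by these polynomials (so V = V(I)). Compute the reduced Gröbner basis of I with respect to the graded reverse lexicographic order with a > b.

f_1 = -6a^2 - ab + 10a + 2b + 16, LT = a^2.
f_2 = -4/3ab^2 - 2a^2 - 8a - 6, LT = ab^2.

S(f_1,f_2): lcm = a^2b^2. S = 1/6ab^3 - 3/2a^3 - 5/3ab^2 - 1/3b^3 - 6a^2 - 8/3b^2 - 9/2a.
  reduce S modulo (f_1, f_2):
  remainder -1/3b^3 - 1/2ab - 8/3b^2 - 17/2a - 11/4b - 17/2 ≠ 0; add g_3 = -1/3b^3 - 1/2ab - 8/3b^2 - 17/2a - 11/4b - 17/2 to the basis.

The other S-polynomials (S(f_1,g_3), S(f_2,g_3)) all reduce to 0 modulo the current basis, so we have a Gröbner basis.

G = {ab^2 - 1/4ab + 17/2a + 1/2b + 17/2, b^3 + 3/2ab + 8b^2 + 51/2a + 33/4b + 51/2, a^2 + 1/6ab - 5/3a - 1/3b - 8/3}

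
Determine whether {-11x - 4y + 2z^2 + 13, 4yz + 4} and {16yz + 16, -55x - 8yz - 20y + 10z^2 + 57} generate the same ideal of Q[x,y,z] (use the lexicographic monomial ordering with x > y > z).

Yes, the ideals are equal.

Since reduced Gröbner bases are canonical representatives of ideals under a given ordering, it suffices to compute and compare them.
Buchberger on the first generating set:
f_1 = -11x - 4y + 2z^2 + 13, LT = x.
f_2 = 4yz + 4, LT = yz.

S(f_1,f_2): leading monomials are coprime, so the S-polynomial reduces to 0 (Buchberger's first criterion).
Every S-polynomial of the final basis reduces to 0, so we have a Gröbner basis.
Inter-reduce: drop elements whose leading term is divisible by another's, tail-reduce, and make monic.
Reduced Gröbner basis: {x + 4/11y - 2/11z^2 - 13/11, yz + 1}.

Buchberger on the second generating set:
h_1 = 16yz + 16, LT = yz.
h_2 = -55x - 8yz - 20y + 10z^2 + 57, LT = x.

S(h_1,h_2): leading monomials are coprime, so the S-polynomial reduces to 0 (Buchberger's first criterion).
Every S-polynomial of the final basis reduces to 0, so we have a Gröbner basis.
Inter-reduce: drop elements whose leading term is divisible by another's, tail-reduce, and make monic.
Reduced Gröbner basis: {x + 4/11y - 2/11z^2 - 13/11, yz + 1}.

The two bases agree; hence the ideals are identical.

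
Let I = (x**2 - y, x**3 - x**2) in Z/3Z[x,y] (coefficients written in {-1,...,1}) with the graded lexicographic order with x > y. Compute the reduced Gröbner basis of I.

G = {x**2 - y, x*y - y, y**2 - y}

f_1 = x**2 - y, LT = x**2.
f_2 = x**3 - x**2, LT = x**3.

S(f_1,f_2): lcm = x**3. S = x**2 - x*y.
  leading term x**2: subtract (1)·f_1 from x**2 - x*y → -x*y + y
  leading term x*y: no divisor's leading term divides it; move -x*y to the remainder.
  leading term y: no divisor's leading term divides it; move y to the remainder.
  remainder -x*y + y ≠ 0; add g_3 = -x*y + y to the basis.

S(f_1,g_3): lcm = x**2*y. S = x*y - y**2.
  leading term x*y: subtract (-1)·g_3 from x*y - y**2 → -y**2 + y
  leading term y**2: no divisor's leading term divides it; move -y**2 to the remainder.
  leading term y: no divisor's leading term divides it; move y to the remainder.
  remainder -y**2 + y ≠ 0; add g_4 = -y**2 + y to the basis.

The other S-polynomials (S(f_2,g_3), S(f_1,g_4), S(f_2,g_4), S(g_3,g_4)) all reduce to 0 modulo the current basis, so we have a Gröbner basis.
Inter-reduce: drop elements whose leading term is divisible by another's, tail-reduce, and make monic.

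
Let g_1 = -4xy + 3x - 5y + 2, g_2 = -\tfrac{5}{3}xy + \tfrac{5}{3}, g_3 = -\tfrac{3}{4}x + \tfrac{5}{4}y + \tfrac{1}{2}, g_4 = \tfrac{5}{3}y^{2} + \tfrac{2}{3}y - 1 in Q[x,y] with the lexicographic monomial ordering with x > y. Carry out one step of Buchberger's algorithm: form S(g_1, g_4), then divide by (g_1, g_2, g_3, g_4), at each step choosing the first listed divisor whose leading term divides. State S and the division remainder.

lcm(LM(g_1), LM(g_4)) = xy^{2}.
S = (lcm/LT(g_1))·g_1 − (lcm/LT(g_4))·g_4 = -\tfrac{23}{20}xy + \tfrac{3}{5}x + \tfrac{5}{4}y^{2} - \tfrac{1}{2}y.
Reduce S modulo (g_1, g_2, g_3, g_4) in that order:
  leading term xy: subtract (\tfrac{23}{80})·g_1 from -\tfrac{23}{20}xy + \tfrac{3}{5}x + \tfrac{5}{4}y^{2} - \tfrac{1}{2}y → -\tfrac{21}{80}x + \tfrac{5}{4}y^{2} + \tfrac{15}{16}y - \tfrac{23}{40}
  leading term x: subtract (\tfrac{7}{20})·g_3 from -\tfrac{21}{80}x + \tfrac{5}{4}y^{2} + \tfrac{15}{16}y - \tfrac{23}{40} → \tfrac{5}{4}y^{2} + \tfrac{1}{2}y - \tfrac{3}{4}
  leading term y^{2}: subtract (\tfrac{3}{4})·g_4 from \tfrac{5}{4}y^{2} + \tfrac{1}{2}y - \tfrac{3}{4} → 0
The remainder is 0, so this S-polynomial contributes no new basis element.

S(g_1, g_4) = -\tfrac{23}{20}xy + \tfrac{3}{5}x + \tfrac{5}{4}y^{2} - \tfrac{1}{2}y; remainder on division = 0.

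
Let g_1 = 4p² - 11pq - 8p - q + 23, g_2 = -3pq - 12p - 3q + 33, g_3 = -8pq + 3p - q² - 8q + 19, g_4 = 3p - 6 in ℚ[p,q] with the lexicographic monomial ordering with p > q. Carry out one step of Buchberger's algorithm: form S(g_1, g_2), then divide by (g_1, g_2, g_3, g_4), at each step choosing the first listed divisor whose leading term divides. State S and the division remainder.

S(g_1, g_2) = -4p² - 11/4pq² - 3pq + 11p - ¼q² + 23/4q; remainder on division = 5/2q² - 45/2q + 20.

lcm(LM(g_1), LM(g_2)) = p²q.
S = (lcm/LT(g_1))·g_1 − (lcm/LT(g_2))·g_2 = -4p² - 11/4pq² - 3pq + 11p - ¼q² + 23/4q.
Reduce S modulo (g_1, g_2, g_3, g_4) in that order:
  leading term p²: subtract (-1)·g_1 from -4p² - 11/4pq² - 3pq + 11p - ¼q² + 23/4q → -11/4pq² - 14pq + 3p - ¼q² + 19/4q + 23
  leading term pq²: subtract (11/12q)·g_2 from -11/4pq² - 14pq + 3p - ¼q² + 19/4q + 23 → -3pq + 3p + 5/2q² - 51/2q + 23
  leading term pq: subtract (1)·g_2 from -3pq + 3p + 5/2q² - 51/2q + 23 → 15p + 5/2q² - 45/2q - 10
  leading term p: subtract (5)·g_4 from 15p + 5/2q² - 45/2q - 10 → 5/2q² - 45/2q + 20
  leading term q²: no divisor's leading term divides it; move 5/2q² to the remainder.
  leading term q: no divisor's leading term divides it; move -45/2q to the remainder.
  leading term 1: no divisor's leading term divides it; move 20 to the remainder.
The remainder 5/2q² - 45/2q + 20 is nonzero, so it would be added as the next basis element.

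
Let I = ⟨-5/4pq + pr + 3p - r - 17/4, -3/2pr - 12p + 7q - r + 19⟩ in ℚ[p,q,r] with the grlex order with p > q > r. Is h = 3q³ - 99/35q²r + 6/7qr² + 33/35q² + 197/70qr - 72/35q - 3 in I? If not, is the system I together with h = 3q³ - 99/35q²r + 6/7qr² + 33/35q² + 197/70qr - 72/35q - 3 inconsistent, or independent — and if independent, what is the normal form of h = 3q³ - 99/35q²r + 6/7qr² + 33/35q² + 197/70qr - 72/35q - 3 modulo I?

First compute the reduced Gröbner basis of I by Buchberger's algorithm.
f_1 = -5/4pq + pr + 3p - r - 17/4, LT = pq.
f_2 = -3/2pr - 12p + 7q - r + 19, LT = pr.

S(f_1,f_2): lcm = pqr. S = -⅘pr² - 8pq - 12/5pr + 14/3q² - ⅔qr + ⅘r² + 38/3q + 17/5r.
  leading term pr²: subtract (8/15r)·f_2 from -⅘pr² - 8pq - 12/5pr + 14/3q² - ⅔qr + ⅘r² + 38/3q + 17/5r → -8pq + 4pr + 14/3q² - 22/5qr + 4/3r² + 38/3q - 101/15r
  leading term pq: subtract (32/5)·f_1 from -8pq + 4pr + 14/3q² - 22/5qr + 4/3r² + 38/3q - 101/15r → -12/5pr + 14/3q² - 22/5qr + 4/3r² - 96/5p + 38/3q - ⅓r + 136/5
  leading term pr: subtract (8/5)·f_2 from -12/5pr + 14/3q² - 22/5qr + 4/3r² - 96/5p + 38/3q - ⅓r + 136/5 → 14/3q² - 22/5qr + 4/3r² + 22/15q + 19/15r - 16/5
  leading term q²: no divisor's leading term divides it; move 14/3q² to the remainder.
  leading term qr: no divisor's leading term divides it; move -22/5qr to the remainder.
  leading term r²: no divisor's leading term divides it; move 4/3r² to the remainder.
  leading term q: no divisor's leading term divides it; move 22/15q to the remainder.
  leading term r: no divisor's leading term divides it; move 19/15r to the remainder.
  leading term 1: no divisor's leading term divides it; move -16/5 to the remainder.
  remainder 14/3q² - 22/5qr + 4/3r² + 22/15q + 19/15r - 16/5 ≠ 0; add k_3 = 14/3q² - 22/5qr + 4/3r² + 22/15q + 19/15r - 16/5 to the basis.

The other S-polynomials (S(f_1,k_3), S(f_2,k_3)) all reduce to 0 modulo the current basis, so we have a Gröbner basis.
Inter-reduce: drop elements whose leading term is divisible by another's, tail-reduce, and make monic.
Reduced Gröbner basis: {pq + 4p - 56/15q + 4/3r - 101/15, pr + 8p - 14/3q + ⅔r - 38/3, q² - 33/35qr + 2/7r² + 11/35q + 19/70r - 24/35}.
Label its elements g_1 = pq + 4p - 56/15q + 4/3r - 101/15, g_2 = pr + 8p - 14/3q + ⅔r - 38/3, g_3 = q² - 33/35qr + 2/7r² + 11/35q + 19/70r - 24/35.

Reduce h = 3q³ - 99/35q²r + 6/7qr² + 33/35q² + 197/70qr - 72/35q - 3 modulo G:
  leading term q³: subtract (3q)·g_3 from 3q³ - 99/35q²r + 6/7qr² + 33/35q² + 197/70qr - 72/35q - 3 → 2qr - 3
  leading term qr: no divisor's leading term divides it; move 2qr to the remainder.
  leading term 1: no divisor's leading term divides it; move -3 to the remainder.
  normal form = 2qr - 3.
The normal form is nonzero, so h ∉ I. Since h minus its normal form lies in I, I + (h) = I + (n) where n = 2qr - 3; decide whether this ideal is the whole ring.
Run Buchberger on G together with n (pairs among the g_i already reduce to 0 since G is a Gröbner basis):
g_1 = pq + 4p - 56/15q + 4/3r - 101/15, LT = pq.
g_2 = pr + 8p - 14/3q + ⅔r - 38/3, LT = pr.
g_3 = q² - 33/35qr + 2/7r² + 11/35q + 19/70r - 24/35, LT = q².
n = 2qr - 3, LT = qr.

S(g_1,n): lcm = pqr. S = 4pr - 56/15qr + 4/3r² + 3/2p - 101/15r.
  leading term pr: subtract (4)·g_2 from 4pr - 56/15qr + 4/3r² + 3/2p - 101/15r → -56/15qr + 4/3r² - 61/2p + 56/3q - 47/5r + 152/3
  leading term qr: subtract (-28/15)·n from -56/15qr + 4/3r² - 61/2p + 56/3q - 47/5r + 152/3 → 4/3r² - 61/2p + 56/3q - 47/5r + 676/15
  leading term r²: no divisor's leading term divides it; move 4/3r² to the remainder.
  leading term p: no divisor's leading term divides it; move -61/2p to the remainder.
  leading term q: no divisor's leading term divides it; move 56/3q to the remainder.
  leading term r: no divisor's leading term divides it; move -47/5r to the remainder.
  leading term 1: no divisor's leading term divides it; move 676/15 to the remainder.
  remainder 4/3r² - 61/2p + 56/3q - 47/5r + 676/15 ≠ 0; add m_5 = 4/3r² - 61/2p + 56/3q - 47/5r + 676/15 to the basis.

S(g_2,m_5): lcm = pr². S = 183/8p² - 14pq + 301/20pr - 14/3qr + ⅔r² - 169/5p - 38/3r.
  leading term p²: no divisor's leading term divides it; move 183/8p² to the remainder.
  leading term pq: subtract (-14)·g_1 from -14pq + 301/20pr - 14/3qr + ⅔r² - 169/5p - 38/3r → 301/20pr - 14/3qr + ⅔r² + 111/5p - 784/15q + 6r - 1414/15
  leading term pr: subtract (301/20)·g_2 from 301/20pr - 14/3qr + ⅔r² + 111/5p - 784/15q + 6r - 1414/15 → -14/3qr + ⅔r² - 491/5p + 539/30q - 121/30r + 2891/30
  leading term qr: subtract (-7/3)·n from -14/3qr + ⅔r² - 491/5p + 539/30q - 121/30r + 2891/30 → ⅔r² - 491/5p + 539/30q - 121/30r + 2681/30
  leading term r²: subtract (½)·m_5 from ⅔r² - 491/5p + 539/30q - 121/30r + 2681/30 → -1659/20p + 259/30q + ⅔r + 401/6
  leading term p: no divisor's leading term divides it; move -1659/20p to the remainder.
  leading term q: no divisor's leading term divides it; move 259/30q to the remainder.
  leading term r: no divisor's leading term divides it; move ⅔r to the remainder.
  leading term 1: no divisor's leading term divides it; move 401/6 to the remainder.
  remainder 183/8p² - 1659/20p + 259/30q + ⅔r + 401/6 ≠ 0; add m_6 = 183/8p² - 1659/20p + 259/30q + ⅔r + 401/6 to the basis.

The other S-polynomials (S(g_1,g_2), S(g_1,g_3), S(g_2,g_3), S(g_2,n), S(g_3,n), S(g_1,m_5), S(g_3,m_5), S(n,m_5), S(g_1,m_6), S(g_2,m_6), S(g_3,m_6), S(n,m_6), S(m_5,m_6)) all reduce to 0 modulo the current basis, so we have a Gröbner basis.
Inter-reduce: drop elements whose leading term is divisible by another's, tail-reduce, and make monic.
Reduced Gröbner basis: {p² - 1106/305p + 1036/2745q + 16/549r + 1604/549, pq + 4p - 56/15q + 4/3r - 101/15, pr + 8p - 14/3q + ⅔r - 38/3, q² + 183/28p - 129/35q + 16/7r - 823/70, qr - 3/2, r² - 183/8p + 14q - 141/20r + 169/5}.
The reduced Gröbner basis of I + (h) is {p² - 1106/305p + 1036/2745q + 16/549r + 1604/549, pq + 4p - 56/15q + 4/3r - 101/15, pr + 8p - 14/3q + ⅔r - 38/3, q² + 183/28p - 129/35q + 16/7r - 823/70, qr - 3/2, r² - 183/8p + 14q - 141/20r + 169/5} ≠ {1}, a proper ideal, so the enlarged system stays consistent: h is independent of I, with normal form 2qr - 3.

3q³ - 99/35q²r + 6/7qr² + 33/35q² + 197/70qr - 72/35q - 3 is independent of I; its normal form modulo I is 2qr - 3.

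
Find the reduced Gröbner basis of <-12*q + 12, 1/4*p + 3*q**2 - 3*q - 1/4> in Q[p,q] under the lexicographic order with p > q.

G = {p - 1, q - 1}

f_1 = -12*q + 12, LT = q.
f_2 = 1/4*p + 3*q**2 - 3*q - 1/4, LT = p.

The S-polynomials (S(f_1,f_2)) all reduce to 0 modulo the current basis, so we have a Gröbner basis.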